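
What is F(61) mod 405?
116

Matrix identity: Q^n = [[F_(n+1), F_n], [F_n, F_(n-1)]] with Q = [[1,1],[1,0]].
n = 61 = 111101₂. Square-and-multiply, entries mod 405:
Q^1 = [[1,1],[1,0]]
Q^3 = (Q^1)²·Q = [[3,2],[2,1]]
Q^7 = (Q^3)²·Q = [[21,13],[13,8]]
Q^15 = (Q^7)²·Q = [[177,205],[205,377]]
Q^30 = (Q^15)² = [[49,170],[170,284]]
Q^61 = (Q^30)²·Q = [[26,116],[116,315]]
F_61 mod 405 = Q^61[0][1] = 116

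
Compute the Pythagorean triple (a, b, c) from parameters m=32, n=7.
(975, 448, 1073)

Euclid's formula: a = m² - n², b = 2mn, c = m² + n²
m = 32, n = 7
a = 32² - 7² = 1024 - 49 = 975
b = 2 × 32 × 7 = 448
c = 32² + 7² = 1024 + 49 = 1073
Verification: 975² + 448² = 950625 + 200704 = 1151329 = 1073² ✓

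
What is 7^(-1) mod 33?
19

gcd(7, 33) = 1, so the inverse exists.
Extended Euclidean algorithm on (33, 7):
33 = 4 × 7 + 5  ⟹  5 = (1)·33 + (-4)·7
7 = 1 × 5 + 2  ⟹  2 = (-1)·33 + (5)·7
5 = 2 × 2 + 1  ⟹  1 = (3)·33 + (-14)·7
So (-14)·7 ≡ 1 (mod 33), i.e. 7^(-1) ≡ -14 ≡ 19 (mod 33).
Check: 7 × 19 = 133 ≡ 1 (mod 33)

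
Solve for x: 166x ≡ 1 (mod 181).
12

gcd(166, 181) = 1, so the inverse exists.
Extended Euclidean algorithm on (181, 166):
181 = 1 × 166 + 15  ⟹  15 = (1)·181 + (-1)·166
166 = 11 × 15 + 1  ⟹  1 = (-11)·181 + (12)·166
So (12)·166 ≡ 1 (mod 181), i.e. 166^(-1) ≡ 12 (mod 181).
Check: 166 × 12 = 1992 ≡ 1 (mod 181)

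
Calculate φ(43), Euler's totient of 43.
42

43 = 43
φ(n) = n × ∏(1 - 1/p) for each prime p dividing n
φ(43) = 43 × (1 - 1/43) = 42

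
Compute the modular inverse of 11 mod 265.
241

gcd(11, 265) = 1, so the inverse exists.
Extended Euclidean algorithm on (265, 11):
265 = 24 × 11 + 1  ⟹  1 = (1)·265 + (-24)·11
So (-24)·11 ≡ 1 (mod 265), i.e. 11^(-1) ≡ -24 ≡ 241 (mod 265).
Check: 11 × 241 = 2651 ≡ 1 (mod 265)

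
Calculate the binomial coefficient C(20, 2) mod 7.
1

Using Lucas' theorem:
Write n=20 and k=2 in base 7:
n in base 7: [2, 6]
k in base 7: [0, 2]
C(20,2) mod 7 = ∏ C(n_i, k_i) mod 7
Digit binomials (mod 7): C(2,0) = 1; C(6,2) = 15 ≡ 1
Product: 1 × 1 = 1 ≡ 1 (mod 7)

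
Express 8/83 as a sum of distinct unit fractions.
1/11 + 1/183 + 1/83540 + 1/13957779660

Greedy algorithm:
8/83: ceiling(83/8) = 11, use 1/11
5/913: ceiling(913/5) = 183, use 1/183
2/167079: ceiling(167079/2) = 83540, use 1/83540
1/13957779660: ceiling(13957779660/1) = 13957779660, use 1/13957779660
Result: 8/83 = 1/11 + 1/183 + 1/83540 + 1/13957779660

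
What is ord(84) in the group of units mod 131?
13

131 is prime, so ord(84) divides φ(131) = 130.
Divisors of 130: 1, 2, 5, 10, 13, 26, 65, 130.
Repeated squaring: 84^1 ≡ 84, 84^2 ≡ 113, 84^4 ≡ 62, 84^8 ≡ 45, 84^16 ≡ 60, 84^32 ≡ 63, 84^64 ≡ 39, 84^128 ≡ 80 (mod 131).
Test 84^d mod 131 for each divisor d in increasing order:
84^1 ≡ 84
84^2 ≡ 113
84^5 = 84^4·84^1 ≡ 99
84^10 = 84^8·84^2 ≡ 107
84^13 = 84^8·84^4·84^1 ≡ 1  ← first divisor giving 1
The order is 13.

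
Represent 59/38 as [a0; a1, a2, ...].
[1; 1, 1, 4, 4]

Euclidean algorithm steps:
59 = 1 × 38 + 21
38 = 1 × 21 + 17
21 = 1 × 17 + 4
17 = 4 × 4 + 1
4 = 4 × 1 + 0
Continued fraction: [1; 1, 1, 4, 4]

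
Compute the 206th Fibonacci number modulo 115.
78

Matrix identity: Q^n = [[F_(n+1), F_n], [F_n, F_(n-1)]] with Q = [[1,1],[1,0]].
n = 206 = 11001110₂. Square-and-multiply, entries mod 115:
Q^1 = [[1,1],[1,0]]
Q^3 = (Q^1)²·Q = [[3,2],[2,1]]
Q^6 = (Q^3)² = [[13,8],[8,5]]
Q^12 = (Q^6)² = [[3,29],[29,89]]
Q^25 = (Q^12)²·Q = [[68,45],[45,23]]
Q^51 = (Q^25)²·Q = [[49,94],[94,70]]
Q^103 = (Q^51)²·Q = [[113,82],[82,31]]
Q^206 = (Q^103)² = [[58,78],[78,95]]
F_206 mod 115 = Q^206[0][1] = 78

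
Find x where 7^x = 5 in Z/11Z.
2

Baby-step giant-step with step n = ⌈√11⌉ = 4.
Baby steps 7^j mod 11 (j:value) for j=0..3: 0:1, 1:7, 2:5, 3:2.
h = 5 is already in the table at j=2, so x = 2.
Check: 7^2 ≡ 5 (mod 11).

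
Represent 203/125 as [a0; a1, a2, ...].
[1; 1, 1, 1, 1, 1, 15]

Euclidean algorithm steps:
203 = 1 × 125 + 78
125 = 1 × 78 + 47
78 = 1 × 47 + 31
47 = 1 × 31 + 16
31 = 1 × 16 + 15
16 = 1 × 15 + 1
15 = 15 × 1 + 0
Continued fraction: [1; 1, 1, 1, 1, 1, 15]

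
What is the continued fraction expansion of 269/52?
[5; 5, 1, 3, 2]

Euclidean algorithm steps:
269 = 5 × 52 + 9
52 = 5 × 9 + 7
9 = 1 × 7 + 2
7 = 3 × 2 + 1
2 = 2 × 1 + 0
Continued fraction: [5; 5, 1, 3, 2]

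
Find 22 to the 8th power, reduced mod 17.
16

Repeated squaring. Binary of 8 = 1000.
22^1 ≡ 5 (mod 17); 22^2 ≡ 8 (mod 17); 22^4 ≡ 13 (mod 17); 22^8 ≡ 16 (mod 17)
22^8 = 22^8 ≡ 16 (mod 17)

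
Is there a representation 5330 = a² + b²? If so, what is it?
1² + 73² (a=1, b=73)

Factorization: 5330 = 2 × 5 × 13 × 41
By Fermat: n is sum of two squares iff every prime p ≡ 3 (mod 4) appears to even power.
All primes ≡ 3 (mod 4) appear to even power.
Search a = 0, 1, 2, … for 5330 - a² a perfect square: first hit at a = 1: 5330 - 1 = 5329 = 73².
5330 = 1² + 73² = 1 + 5329 ✓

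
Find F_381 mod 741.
401

Matrix identity: Q^n = [[F_(n+1), F_n], [F_n, F_(n-1)]] with Q = [[1,1],[1,0]].
n = 381 = 101111101₂. Square-and-multiply, entries mod 741:
Q^1 = [[1,1],[1,0]]
Q^2 = (Q^1)² = [[2,1],[1,1]]
Q^5 = (Q^2)²·Q = [[8,5],[5,3]]
Q^11 = (Q^5)²·Q = [[144,89],[89,55]]
Q^23 = (Q^11)²·Q = [[426,499],[499,668]]
Q^47 = (Q^23)²·Q = [[486,697],[697,530]]
Q^95 = (Q^47)²·Q = [[27,271],[271,497]]
Q^190 = (Q^95)² = [[70,473],[473,338]]
Q^381 = (Q^190)²·Q = [[725,401],[401,324]]
F_381 mod 741 = Q^381[0][1] = 401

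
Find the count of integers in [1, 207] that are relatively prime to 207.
132

207 = 3^2 × 23
φ(n) = n × ∏(1 - 1/p) for each prime p dividing n
φ(207) = 207 × (1 - 1/3) × (1 - 1/23) = 132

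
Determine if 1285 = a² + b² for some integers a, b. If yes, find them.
14² + 33² (a=14, b=33)

Factorization: 1285 = 5 × 257
By Fermat: n is sum of two squares iff every prime p ≡ 3 (mod 4) appears to even power.
All primes ≡ 3 (mod 4) appear to even power.
Search a = 0, 1, 2, … for 1285 - a² a perfect square: first hit at a = 14: 1285 - 196 = 1089 = 33².
1285 = 14² + 33² = 196 + 1089 ✓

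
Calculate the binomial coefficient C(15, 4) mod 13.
0

Using Lucas' theorem:
Write n=15 and k=4 in base 13:
n in base 13: [1, 2]
k in base 13: [0, 4]
C(15,4) mod 13 = ∏ C(n_i, k_i) mod 13
Digit binomials (mod 13): C(1,0) = 1; C(2,4) = 0 (k_i > n_i)
Product: 1 × 0 = 0 ≡ 0 (mod 13)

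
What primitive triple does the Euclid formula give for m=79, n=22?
(5757, 3476, 6725)

Euclid's formula: a = m² - n², b = 2mn, c = m² + n²
m = 79, n = 22
a = 79² - 22² = 6241 - 484 = 5757
b = 2 × 79 × 22 = 3476
c = 79² + 22² = 6241 + 484 = 6725
Verification: 5757² + 3476² = 33143049 + 12082576 = 45225625 = 6725² ✓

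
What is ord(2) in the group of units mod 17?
8

17 is prime, so ord(2) divides φ(17) = 16.
Divisors of 16: 1, 2, 4, 8, 16.
Repeated squaring: 2^1 ≡ 2, 2^2 ≡ 4, 2^4 ≡ 16, 2^8 ≡ 1, 2^16 ≡ 1 (mod 17).
Test 2^d mod 17 for each divisor d in increasing order:
2^1 ≡ 2
2^2 ≡ 4
2^4 ≡ 16
2^8 ≡ 1  ← first divisor giving 1
The order is 8.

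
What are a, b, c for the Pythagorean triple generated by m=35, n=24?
(649, 1680, 1801)

Euclid's formula: a = m² - n², b = 2mn, c = m² + n²
m = 35, n = 24
a = 35² - 24² = 1225 - 576 = 649
b = 2 × 35 × 24 = 1680
c = 35² + 24² = 1225 + 576 = 1801
Verification: 649² + 1680² = 421201 + 2822400 = 3243601 = 1801² ✓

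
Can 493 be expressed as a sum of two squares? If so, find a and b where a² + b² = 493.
3² + 22² (a=3, b=22)

Factorization: 493 = 17 × 29
By Fermat: n is sum of two squares iff every prime p ≡ 3 (mod 4) appears to even power.
All primes ≡ 3 (mod 4) appear to even power.
Search a = 0, 1, 2, … for 493 - a² a perfect square: first hit at a = 3: 493 - 9 = 484 = 22².
493 = 3² + 22² = 9 + 484 ✓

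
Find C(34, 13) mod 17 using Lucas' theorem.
0

Using Lucas' theorem:
Write n=34 and k=13 in base 17:
n in base 17: [2, 0]
k in base 17: [0, 13]
C(34,13) mod 17 = ∏ C(n_i, k_i) mod 17
Digit binomials (mod 17): C(2,0) = 1; C(0,13) = 0 (k_i > n_i)
Product: 1 × 0 = 0 ≡ 0 (mod 17)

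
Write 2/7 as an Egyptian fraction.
1/4 + 1/28

Greedy algorithm:
2/7: ceiling(7/2) = 4, use 1/4
1/28: ceiling(28/1) = 28, use 1/28
Result: 2/7 = 1/4 + 1/28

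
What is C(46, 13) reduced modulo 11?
4

Using Lucas' theorem:
Write n=46 and k=13 in base 11:
n in base 11: [4, 2]
k in base 11: [1, 2]
C(46,13) mod 11 = ∏ C(n_i, k_i) mod 11
Digit binomials (mod 11): C(4,1) = 4; C(2,2) = 1
Product: 4 × 1 = 4 ≡ 4 (mod 11)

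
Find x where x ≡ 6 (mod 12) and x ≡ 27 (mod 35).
342

Using Chinese Remainder Theorem:
M = 12 × 35 = 420
M1 = 35, M2 = 12
y1 = 35^(-1) mod 12 = 11
y2 = 12^(-1) mod 35 = 3
x = (6×35×11 + 27×12×3) mod 420 = 342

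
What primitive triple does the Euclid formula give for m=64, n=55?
(1071, 7040, 7121)

Euclid's formula: a = m² - n², b = 2mn, c = m² + n²
m = 64, n = 55
a = 64² - 55² = 4096 - 3025 = 1071
b = 2 × 64 × 55 = 7040
c = 64² + 55² = 4096 + 3025 = 7121
Verification: 1071² + 7040² = 1147041 + 49561600 = 50708641 = 7121² ✓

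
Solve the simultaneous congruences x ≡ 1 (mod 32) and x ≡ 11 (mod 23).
609

Using Chinese Remainder Theorem:
M = 32 × 23 = 736
M1 = 23, M2 = 32
y1 = 23^(-1) mod 32 = 7
y2 = 32^(-1) mod 23 = 18
x = (1×23×7 + 11×32×18) mod 736 = 609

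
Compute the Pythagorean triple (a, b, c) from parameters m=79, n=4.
(6225, 632, 6257)

Euclid's formula: a = m² - n², b = 2mn, c = m² + n²
m = 79, n = 4
a = 79² - 4² = 6241 - 16 = 6225
b = 2 × 79 × 4 = 632
c = 79² + 4² = 6241 + 16 = 6257
Verification: 6225² + 632² = 38750625 + 399424 = 39150049 = 6257² ✓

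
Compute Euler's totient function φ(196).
84

196 = 2^2 × 7^2
φ(n) = n × ∏(1 - 1/p) for each prime p dividing n
φ(196) = 196 × (1 - 1/2) × (1 - 1/7) = 84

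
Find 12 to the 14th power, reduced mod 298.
100

Repeated squaring. Binary of 14 = 1110.
12^1 ≡ 12 (mod 298); 12^2 ≡ 144 (mod 298); 12^4 ≡ 174 (mod 298); 12^8 ≡ 178 (mod 298)
12^14 = 12^2 × 12^4 × 12^8 ≡ 100 (mod 298)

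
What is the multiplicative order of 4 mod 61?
30

61 is prime, so ord(4) divides φ(61) = 60.
Divisors of 60: 1, 2, 3, 4, 5, 6, 10, 12, 15, 20, 30, 60.
Repeated squaring: 4^1 ≡ 4, 4^2 ≡ 16, 4^4 ≡ 12, 4^8 ≡ 22, 4^16 ≡ 57, 4^32 ≡ 16 (mod 61).
Test 4^d mod 61 for each divisor d in increasing order:
4^1 ≡ 4
4^2 ≡ 16
4^3 = 4^2·4^1 ≡ 3
4^4 ≡ 12
4^5 = 4^4·4^1 ≡ 48
4^6 = 4^4·4^2 ≡ 9
4^10 = 4^8·4^2 ≡ 47
4^12 = 4^8·4^4 ≡ 20
4^15 = 4^8·4^4·4^2·4^1 ≡ 60
4^20 = 4^16·4^4 ≡ 13
4^30 = 4^16·4^8·4^4·4^2 ≡ 1  ← first divisor giving 1
The order is 30.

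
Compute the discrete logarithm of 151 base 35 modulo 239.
141

Baby-step giant-step with step n = ⌈√239⌉ = 16.
Baby steps 35^j mod 239 (j:value) for j=0..15: 0:1, 1:35, 2:30, 3:94, 4:183, 5:191, 6:232, 7:233, 8:29, 9:59, 10:153, 11:97, 12:49, 13:42, 14:36, 15:65.
Giant-step multiplier: 35^(-16) ≡ 35^(238-16) = 35^222 ≡ 133 (mod 239).
Giant steps γ_i = 151·133^i mod 239: γ_0=151, γ_1=7, γ_2=214, γ_3=21, γ_4=164, γ_5=63, γ_6=14, γ_7=189, γ_8=42 (in table at j=13).
x = i·n + j = 8·16 + 13 = 141.
Check: 35^141 ≡ 151 (mod 239).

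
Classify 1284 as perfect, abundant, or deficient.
abundant

Proper divisors of 1284: sum = 1 + 2 + 3 + 4 + 6 + 12 + 107 + 214 + 321 + 428 + 642 = 1740
Since 1740 > 1284, 1284 is abundant.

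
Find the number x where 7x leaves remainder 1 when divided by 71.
61

gcd(7, 71) = 1, so the inverse exists.
Extended Euclidean algorithm on (71, 7):
71 = 10 × 7 + 1  ⟹  1 = (1)·71 + (-10)·7
So (-10)·7 ≡ 1 (mod 71), i.e. 7^(-1) ≡ -10 ≡ 61 (mod 71).
Check: 7 × 61 = 427 ≡ 1 (mod 71)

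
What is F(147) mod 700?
198

Matrix identity: Q^n = [[F_(n+1), F_n], [F_n, F_(n-1)]] with Q = [[1,1],[1,0]].
n = 147 = 10010011₂. Square-and-multiply, entries mod 700:
Q^1 = [[1,1],[1,0]]
Q^2 = (Q^1)² = [[2,1],[1,1]]
Q^4 = (Q^2)² = [[5,3],[3,2]]
Q^9 = (Q^4)²·Q = [[55,34],[34,21]]
Q^18 = (Q^9)² = [[681,484],[484,197]]
Q^36 = (Q^18)² = [[117,52],[52,65]]
Q^73 = (Q^36)²·Q = [[657,293],[293,364]]
Q^147 = (Q^73)²·Q = [[451,198],[198,253]]
F_147 mod 700 = Q^147[0][1] = 198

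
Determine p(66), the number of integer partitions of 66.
2323520

p(n) counts ways to write n as a sum of positive integers (order ignored).
Euler's pentagonal recurrence: p(k) = p(k-1) + p(k-2) - p(k-5) - p(k-7) + p(k-12) + p(k-15) - ... (offsets j(3j∓1)/2, signs ++--, p(0)=1, p(<0)=0).
DP table for k = 0..65: p(0)=1, p(1)=1, p(2)=2, p(3)=3, p(4)=5, p(5)=7, p(6)=11, p(7)=15, p(8)=22, p(9)=30, p(10)=42, p(11)=56, p(12)=77, p(13)=101, p(14)=135, p(15)=176, p(16)=231, p(17)=297, p(18)=385, p(19)=490, p(20)=627, p(21)=792, p(22)=1002, p(23)=1255, p(24)=1575, p(25)=1958, p(26)=2436, p(27)=3010, p(28)=3718, p(29)=4565, p(30)=5604, p(31)=6842, p(32)=8349, p(33)=10143, p(34)=12310, p(35)=14883, p(36)=17977, p(37)=21637, p(38)=26015, p(39)=31185, p(40)=37338, p(41)=44583, p(42)=53174, p(43)=63261, p(44)=75175, p(45)=89134, p(46)=105558, p(47)=124754, p(48)=147273, p(49)=173525, p(50)=204226, p(51)=239943, p(52)=281589, p(53)=329931, p(54)=386155, p(55)=451276, p(56)=526823, p(57)=614154, p(58)=715220, p(59)=831820, p(60)=966467, p(61)=1121505, p(62)=1300156, p(63)=1505499, p(64)=1741630, p(65)=2012558.
Final step: p(66) = p(65) + p(64) - p(61) - p(59) + p(54) + p(51) - p(44) - p(40) + p(31) + p(26) - p(15) - p(9)
= 2012558 + 1741630 - 1121505 - 831820 + 386155 + 239943 - 75175 - 37338 + 6842 + 2436 - 176 - 30
= 2323520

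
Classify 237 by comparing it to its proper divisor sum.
deficient

Proper divisors of 237: sum = 1 + 3 + 79 = 83
Since 83 < 237, 237 is deficient.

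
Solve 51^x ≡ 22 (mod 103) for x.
15

Baby-step giant-step with step n = ⌈√103⌉ = 11.
Baby steps 51^j mod 103 (j:value) for j=0..10: 0:1, 1:51, 2:26, 3:90, 4:58, 5:74, 6:66, 7:70, 8:68, 9:69, 10:17.
Giant-step multiplier: 51^(-11) ≡ 51^(102-11) = 51^91 ≡ 12 (mod 103).
Giant steps γ_i = 22·12^i mod 103: γ_0=22, γ_1=58 (in table at j=4).
x = i·n + j = 1·11 + 4 = 15.
Check: 51^15 ≡ 22 (mod 103).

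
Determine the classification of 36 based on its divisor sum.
abundant

Proper divisors of 36: sum = 1 + 2 + 3 + 4 + 6 + 9 + 12 + 18 = 55
Since 55 > 36, 36 is abundant.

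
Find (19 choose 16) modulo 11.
1

Using Lucas' theorem:
Write n=19 and k=16 in base 11:
n in base 11: [1, 8]
k in base 11: [1, 5]
C(19,16) mod 11 = ∏ C(n_i, k_i) mod 11
Digit binomials (mod 11): C(1,1) = 1; C(8,5) = 56 ≡ 1
Product: 1 × 1 = 1 ≡ 1 (mod 11)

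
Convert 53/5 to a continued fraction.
[10; 1, 1, 2]

Euclidean algorithm steps:
53 = 10 × 5 + 3
5 = 1 × 3 + 2
3 = 1 × 2 + 1
2 = 2 × 1 + 0
Continued fraction: [10; 1, 1, 2]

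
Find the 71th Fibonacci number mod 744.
337

Matrix identity: Q^n = [[F_(n+1), F_n], [F_n, F_(n-1)]] with Q = [[1,1],[1,0]].
n = 71 = 1000111₂. Square-and-multiply, entries mod 744:
Q^1 = [[1,1],[1,0]]
Q^2 = (Q^1)² = [[2,1],[1,1]]
Q^4 = (Q^2)² = [[5,3],[3,2]]
Q^8 = (Q^4)² = [[34,21],[21,13]]
Q^17 = (Q^8)²·Q = [[352,109],[109,243]]
Q^35 = (Q^17)²·Q = [[504,377],[377,127]]
Q^71 = (Q^35)²·Q = [[144,337],[337,551]]
F_71 mod 744 = Q^71[0][1] = 337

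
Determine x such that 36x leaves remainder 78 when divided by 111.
x ≡ 33 (mod 37)

gcd(36, 111) = 3, which divides 78, so solutions exist.
Divide through by 3: 12x ≡ 26 (mod 37).
Find 12^(-1) mod 37 by the extended Euclidean algorithm:
37 = 3 × 12 + 1  ⟹  1 = (1)·37 + (-3)·12
So (-3)·12 ≡ 1 (mod 37), i.e. 12^(-1) ≡ -3 ≡ 34 (mod 37).
x ≡ 34 × 26 = 884 ≡ 33 (mod 37).
Check: 36 × 33 = 1188 ≡ 78 (mod 111).
x ≡ 33 (mod 37), giving 3 solutions mod 111.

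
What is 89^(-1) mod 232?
73

gcd(89, 232) = 1, so the inverse exists.
Extended Euclidean algorithm on (232, 89):
232 = 2 × 89 + 54  ⟹  54 = (1)·232 + (-2)·89
89 = 1 × 54 + 35  ⟹  35 = (-1)·232 + (3)·89
54 = 1 × 35 + 19  ⟹  19 = (2)·232 + (-5)·89
35 = 1 × 19 + 16  ⟹  16 = (-3)·232 + (8)·89
19 = 1 × 16 + 3  ⟹  3 = (5)·232 + (-13)·89
16 = 5 × 3 + 1  ⟹  1 = (-28)·232 + (73)·89
So (73)·89 ≡ 1 (mod 232), i.e. 89^(-1) ≡ 73 (mod 232).
Check: 89 × 73 = 6497 ≡ 1 (mod 232)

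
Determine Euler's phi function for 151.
150

151 = 151
φ(n) = n × ∏(1 - 1/p) for each prime p dividing n
φ(151) = 151 × (1 - 1/151) = 150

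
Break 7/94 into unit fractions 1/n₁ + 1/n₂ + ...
1/14 + 1/329

Greedy algorithm:
7/94: ceiling(94/7) = 14, use 1/14
1/329: ceiling(329/1) = 329, use 1/329
Result: 7/94 = 1/14 + 1/329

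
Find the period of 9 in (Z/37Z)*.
9

37 is prime, so ord(9) divides φ(37) = 36.
Divisors of 36: 1, 2, 3, 4, 6, 9, 12, 18, 36.
Repeated squaring: 9^1 ≡ 9, 9^2 ≡ 7, 9^4 ≡ 12, 9^8 ≡ 33, 9^16 ≡ 16, 9^32 ≡ 34 (mod 37).
Test 9^d mod 37 for each divisor d in increasing order:
9^1 ≡ 9
9^2 ≡ 7
9^3 = 9^2·9^1 ≡ 26
9^4 ≡ 12
9^6 = 9^4·9^2 ≡ 10
9^9 = 9^8·9^1 ≡ 1  ← first divisor giving 1
The order is 9.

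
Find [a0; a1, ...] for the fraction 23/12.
[1; 1, 11]

Euclidean algorithm steps:
23 = 1 × 12 + 11
12 = 1 × 11 + 1
11 = 11 × 1 + 0
Continued fraction: [1; 1, 11]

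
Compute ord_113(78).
16

113 is prime, so ord(78) divides φ(113) = 112.
Divisors of 112: 1, 2, 4, 7, 8, 14, 16, 28, 56, 112.
Repeated squaring: 78^1 ≡ 78, 78^2 ≡ 95, 78^4 ≡ 98, 78^8 ≡ 112, 78^16 ≡ 1, 78^32 ≡ 1, 78^64 ≡ 1 (mod 113).
Test 78^d mod 113 for each divisor d in increasing order:
78^1 ≡ 78
78^2 ≡ 95
78^4 ≡ 98
78^7 = 78^4·78^2·78^1 ≡ 42
78^8 ≡ 112
78^14 = 78^8·78^4·78^2 ≡ 69
78^16 ≡ 1  ← first divisor giving 1
The order is 16.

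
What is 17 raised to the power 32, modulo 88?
25

Repeated squaring. Binary of 32 = 100000.
17^1 ≡ 17 (mod 88); 17^2 ≡ 25 (mod 88); 17^4 ≡ 9 (mod 88); 17^8 ≡ 81 (mod 88); 17^16 ≡ 49 (mod 88); 17^32 ≡ 25 (mod 88)
17^32 = 17^32 ≡ 25 (mod 88)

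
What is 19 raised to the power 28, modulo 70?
51

Repeated squaring. Binary of 28 = 11100.
19^1 ≡ 19 (mod 70); 19^2 ≡ 11 (mod 70); 19^4 ≡ 51 (mod 70); 19^8 ≡ 11 (mod 70); 19^16 ≡ 51 (mod 70)
19^28 = 19^4 × 19^8 × 19^16 ≡ 51 (mod 70)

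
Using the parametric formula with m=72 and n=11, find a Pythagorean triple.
(5063, 1584, 5305)

Euclid's formula: a = m² - n², b = 2mn, c = m² + n²
m = 72, n = 11
a = 72² - 11² = 5184 - 121 = 5063
b = 2 × 72 × 11 = 1584
c = 72² + 11² = 5184 + 121 = 5305
Verification: 5063² + 1584² = 25633969 + 2509056 = 28143025 = 5305² ✓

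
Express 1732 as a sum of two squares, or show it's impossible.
24² + 34² (a=24, b=34)

Factorization: 1732 = 2^2 × 433
By Fermat: n is sum of two squares iff every prime p ≡ 3 (mod 4) appears to even power.
All primes ≡ 3 (mod 4) appear to even power.
Search a = 0, 1, 2, … for 1732 - a² a perfect square: first hit at a = 24: 1732 - 576 = 1156 = 34².
1732 = 24² + 34² = 576 + 1156 ✓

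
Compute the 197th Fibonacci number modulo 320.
197

Matrix identity: Q^n = [[F_(n+1), F_n], [F_n, F_(n-1)]] with Q = [[1,1],[1,0]].
n = 197 = 11000101₂. Square-and-multiply, entries mod 320:
Q^1 = [[1,1],[1,0]]
Q^3 = (Q^1)²·Q = [[3,2],[2,1]]
Q^6 = (Q^3)² = [[13,8],[8,5]]
Q^12 = (Q^6)² = [[233,144],[144,89]]
Q^24 = (Q^12)² = [[145,288],[288,177]]
Q^49 = (Q^24)²·Q = [[225,289],[289,256]]
Q^98 = (Q^49)² = [[66,129],[129,257]]
Q^197 = (Q^98)²·Q = [[264,197],[197,67]]
F_197 mod 320 = Q^197[0][1] = 197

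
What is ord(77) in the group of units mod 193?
192

193 is prime, so ord(77) divides φ(193) = 192.
Divisors of 192: 1, 2, 3, 4, 6, 8, 12, 16, 24, 32, 48, 64, 96, 192.
Repeated squaring: 77^1 ≡ 77, 77^2 ≡ 139, 77^4 ≡ 21, 77^8 ≡ 55, 77^16 ≡ 130, 77^32 ≡ 109, 77^64 ≡ 108, 77^128 ≡ 84 (mod 193).
Test 77^d mod 193 for each divisor d in increasing order:
77^1 ≡ 77
77^2 ≡ 139
77^3 = 77^2·77^1 ≡ 88
77^4 ≡ 21
77^6 = 77^4·77^2 ≡ 24
77^8 ≡ 55
77^12 = 77^8·77^4 ≡ 190
77^16 ≡ 130
77^24 = 77^16·77^8 ≡ 9
77^32 ≡ 109
77^48 = 77^32·77^16 ≡ 81
77^64 ≡ 108
77^96 = 77^64·77^32 ≡ 192
77^192 = 77^128·77^64 ≡ 1  ← first divisor giving 1
The order is 192.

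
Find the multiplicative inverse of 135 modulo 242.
147

gcd(135, 242) = 1, so the inverse exists.
Extended Euclidean algorithm on (242, 135):
242 = 1 × 135 + 107  ⟹  107 = (1)·242 + (-1)·135
135 = 1 × 107 + 28  ⟹  28 = (-1)·242 + (2)·135
107 = 3 × 28 + 23  ⟹  23 = (4)·242 + (-7)·135
28 = 1 × 23 + 5  ⟹  5 = (-5)·242 + (9)·135
23 = 4 × 5 + 3  ⟹  3 = (24)·242 + (-43)·135
5 = 1 × 3 + 2  ⟹  2 = (-29)·242 + (52)·135
3 = 1 × 2 + 1  ⟹  1 = (53)·242 + (-95)·135
So (-95)·135 ≡ 1 (mod 242), i.e. 135^(-1) ≡ -95 ≡ 147 (mod 242).
Check: 135 × 147 = 19845 ≡ 1 (mod 242)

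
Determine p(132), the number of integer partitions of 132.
6620830889

p(n) counts ways to write n as a sum of positive integers (order ignored).
Euler's pentagonal recurrence: p(k) = p(k-1) + p(k-2) - p(k-5) - p(k-7) + p(k-12) + p(k-15) - ... (offsets j(3j∓1)/2, signs ++--, p(0)=1, p(<0)=0).
DP table for k = 0..131: p(0)=1, p(1)=1, p(2)=2, p(3)=3, p(4)=5, p(5)=7, p(6)=11, p(7)=15, p(8)=22, p(9)=30, p(10)=42, p(11)=56, p(12)=77, p(13)=101, p(14)=135, p(15)=176, p(16)=231, p(17)=297, p(18)=385, p(19)=490, p(20)=627, p(21)=792, p(22)=1002, p(23)=1255, p(24)=1575, p(25)=1958, p(26)=2436, p(27)=3010, p(28)=3718, p(29)=4565, p(30)=5604, p(31)=6842, p(32)=8349, p(33)=10143, p(34)=12310, p(35)=14883, p(36)=17977, p(37)=21637, p(38)=26015, p(39)=31185, p(40)=37338, p(41)=44583, p(42)=53174, p(43)=63261, p(44)=75175, p(45)=89134, p(46)=105558, p(47)=124754, p(48)=147273, p(49)=173525, p(50)=204226, p(51)=239943, p(52)=281589, p(53)=329931, p(54)=386155, p(55)=451276, p(56)=526823, p(57)=614154, p(58)=715220, p(59)=831820, p(60)=966467, p(61)=1121505, p(62)=1300156, p(63)=1505499, p(64)=1741630, p(65)=2012558, p(66)=2323520, p(67)=2679689, p(68)=3087735, p(69)=3554345, p(70)=4087968, p(71)=4697205, p(72)=5392783, p(73)=6185689, p(74)=7089500, p(75)=8118264, p(76)=9289091, p(77)=10619863, p(78)=12132164, p(79)=13848650, p(80)=15796476, p(81)=18004327, p(82)=20506255, p(83)=23338469, p(84)=26543660, p(85)=30167357, p(86)=34262962, p(87)=38887673, p(88)=44108109, p(89)=49995925, p(90)=56634173, p(91)=64112359, p(92)=72533807, p(93)=82010177, p(94)=92669720, p(95)=104651419, p(96)=118114304, p(97)=133230930, p(98)=150198136, p(99)=169229875, p(100)=190569292, p(101)=214481126, p(102)=241265379, p(103)=271248950, p(104)=304801365, p(105)=342325709, p(106)=384276336, p(107)=431149389, p(108)=483502844, p(109)=541946240, p(110)=607163746, p(111)=679903203, p(112)=761002156, p(113)=851376628, p(114)=952050665, p(115)=1064144451, p(116)=1188908248, p(117)=1327710076, p(118)=1482074143, p(119)=1653668665, p(120)=1844349560, p(121)=2056148051, p(122)=2291320912, p(123)=2552338241, p(124)=2841940500, p(125)=3163127352, p(126)=3519222692, p(127)=3913864295, p(128)=4351078600, p(129)=4835271870, p(130)=5371315400, p(131)=5964539504.
Final step: p(132) = p(131) + p(130) - p(127) - p(125) + p(120) + p(117) - p(110) - p(106) + p(97) + p(92) - p(81) - p(75) + p(62) + p(55) - p(40) - p(32) + p(15) + p(6)
= 5964539504 + 5371315400 - 3913864295 - 3163127352 + 1844349560 + 1327710076 - 607163746 - 384276336 + 133230930 + 72533807 - 18004327 - 8118264 + 1300156 + 451276 - 37338 - 8349 + 176 + 11
= 6620830889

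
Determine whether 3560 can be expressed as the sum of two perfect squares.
14² + 58² (a=14, b=58)

Factorization: 3560 = 2^3 × 5 × 89
By Fermat: n is sum of two squares iff every prime p ≡ 3 (mod 4) appears to even power.
All primes ≡ 3 (mod 4) appear to even power.
Search a = 0, 1, 2, … for 3560 - a² a perfect square: first hit at a = 14: 3560 - 196 = 3364 = 58².
3560 = 14² + 58² = 196 + 3364 ✓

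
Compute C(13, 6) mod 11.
0

Using Lucas' theorem:
Write n=13 and k=6 in base 11:
n in base 11: [1, 2]
k in base 11: [0, 6]
C(13,6) mod 11 = ∏ C(n_i, k_i) mod 11
Digit binomials (mod 11): C(1,0) = 1; C(2,6) = 0 (k_i > n_i)
Product: 1 × 0 = 0 ≡ 0 (mod 11)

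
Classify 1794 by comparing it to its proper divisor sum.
abundant

Proper divisors of 1794: sum = 1 + 2 + 3 + 6 + 13 + 23 + 26 + 39 + 46 + 69 + 78 + 138 + 299 + 598 + 897 = 2238
Since 2238 > 1794, 1794 is abundant.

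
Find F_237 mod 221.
168

Matrix identity: Q^n = [[F_(n+1), F_n], [F_n, F_(n-1)]] with Q = [[1,1],[1,0]].
n = 237 = 11101101₂. Square-and-multiply, entries mod 221:
Q^1 = [[1,1],[1,0]]
Q^3 = (Q^1)²·Q = [[3,2],[2,1]]
Q^7 = (Q^3)²·Q = [[21,13],[13,8]]
Q^14 = (Q^7)² = [[168,156],[156,12]]
Q^29 = (Q^14)²·Q = [[196,183],[183,13]]
Q^59 = (Q^29)²·Q = [[94,80],[80,14]]
Q^118 = (Q^59)² = [[208,21],[21,187]]
Q^237 = (Q^118)²·Q = [[65,168],[168,118]]
F_237 mod 221 = Q^237[0][1] = 168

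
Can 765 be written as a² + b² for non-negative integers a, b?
6² + 27² (a=6, b=27)

Factorization: 765 = 3^2 × 5 × 17
By Fermat: n is sum of two squares iff every prime p ≡ 3 (mod 4) appears to even power.
All primes ≡ 3 (mod 4) appear to even power.
Search a = 0, 1, 2, … for 765 - a² a perfect square: first hit at a = 6: 765 - 36 = 729 = 27².
765 = 6² + 27² = 36 + 729 ✓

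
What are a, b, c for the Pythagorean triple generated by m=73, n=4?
(5313, 584, 5345)

Euclid's formula: a = m² - n², b = 2mn, c = m² + n²
m = 73, n = 4
a = 73² - 4² = 5329 - 16 = 5313
b = 2 × 73 × 4 = 584
c = 73² + 4² = 5329 + 16 = 5345
Verification: 5313² + 584² = 28227969 + 341056 = 28569025 = 5345² ✓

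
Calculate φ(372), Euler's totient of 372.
120

372 = 2^2 × 3 × 31
φ(n) = n × ∏(1 - 1/p) for each prime p dividing n
φ(372) = 372 × (1 - 1/2) × (1 - 1/3) × (1 - 1/31) = 120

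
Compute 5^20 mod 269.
205

Repeated squaring. Binary of 20 = 10100.
5^1 ≡ 5 (mod 269); 5^2 ≡ 25 (mod 269); 5^4 ≡ 87 (mod 269); 5^8 ≡ 37 (mod 269); 5^16 ≡ 24 (mod 269)
5^20 = 5^4 × 5^16 ≡ 205 (mod 269)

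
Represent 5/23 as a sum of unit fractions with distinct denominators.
1/5 + 1/58 + 1/6670

Greedy algorithm:
5/23: ceiling(23/5) = 5, use 1/5
2/115: ceiling(115/2) = 58, use 1/58
1/6670: ceiling(6670/1) = 6670, use 1/6670
Result: 5/23 = 1/5 + 1/58 + 1/6670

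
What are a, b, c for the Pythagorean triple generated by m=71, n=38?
(3597, 5396, 6485)

Euclid's formula: a = m² - n², b = 2mn, c = m² + n²
m = 71, n = 38
a = 71² - 38² = 5041 - 1444 = 3597
b = 2 × 71 × 38 = 5396
c = 71² + 38² = 5041 + 1444 = 6485
Verification: 3597² + 5396² = 12938409 + 29116816 = 42055225 = 6485² ✓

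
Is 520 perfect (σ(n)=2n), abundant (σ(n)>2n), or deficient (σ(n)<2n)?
abundant

Proper divisors of 520: sum = 1 + 2 + 4 + 5 + 8 + 10 + 13 + 20 + 26 + 40 + 52 + 65 + 104 + 130 + 260 = 740
Since 740 > 520, 520 is abundant.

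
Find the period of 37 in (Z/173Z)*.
86

173 is prime, so ord(37) divides φ(173) = 172.
Divisors of 172: 1, 2, 4, 43, 86, 172.
Repeated squaring: 37^1 ≡ 37, 37^2 ≡ 158, 37^4 ≡ 52, 37^8 ≡ 109, 37^16 ≡ 117, 37^32 ≡ 22, 37^64 ≡ 138, 37^128 ≡ 14 (mod 173).
Test 37^d mod 173 for each divisor d in increasing order:
37^1 ≡ 37
37^2 ≡ 158
37^4 ≡ 52
37^43 = 37^32·37^8·37^2·37^1 ≡ 172
37^86 = 37^64·37^16·37^4·37^2 ≡ 1  ← first divisor giving 1
The order is 86.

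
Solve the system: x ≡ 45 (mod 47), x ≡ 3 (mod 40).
1643

Using Chinese Remainder Theorem:
M = 47 × 40 = 1880
M1 = 40, M2 = 47
y1 = 40^(-1) mod 47 = 20
y2 = 47^(-1) mod 40 = 23
x = (45×40×20 + 3×47×23) mod 1880 = 1643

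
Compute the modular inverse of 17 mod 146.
43

gcd(17, 146) = 1, so the inverse exists.
Extended Euclidean algorithm on (146, 17):
146 = 8 × 17 + 10  ⟹  10 = (1)·146 + (-8)·17
17 = 1 × 10 + 7  ⟹  7 = (-1)·146 + (9)·17
10 = 1 × 7 + 3  ⟹  3 = (2)·146 + (-17)·17
7 = 2 × 3 + 1  ⟹  1 = (-5)·146 + (43)·17
So (43)·17 ≡ 1 (mod 146), i.e. 17^(-1) ≡ 43 (mod 146).
Check: 17 × 43 = 731 ≡ 1 (mod 146)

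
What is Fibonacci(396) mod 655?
532

Matrix identity: Q^n = [[F_(n+1), F_n], [F_n, F_(n-1)]] with Q = [[1,1],[1,0]].
n = 396 = 110001100₂. Square-and-multiply, entries mod 655:
Q^1 = [[1,1],[1,0]]
Q^3 = (Q^1)²·Q = [[3,2],[2,1]]
Q^6 = (Q^3)² = [[13,8],[8,5]]
Q^12 = (Q^6)² = [[233,144],[144,89]]
Q^24 = (Q^12)² = [[355,518],[518,492]]
Q^49 = (Q^24)²·Q = [[590,39],[39,551]]
Q^99 = (Q^49)²·Q = [[465,506],[506,614]]
Q^198 = (Q^99)² = [[6,359],[359,302]]
Q^396 = (Q^198)² = [[537,532],[532,5]]
F_396 mod 655 = Q^396[0][1] = 532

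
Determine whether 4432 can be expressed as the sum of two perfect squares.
36² + 56² (a=36, b=56)

Factorization: 4432 = 2^4 × 277
By Fermat: n is sum of two squares iff every prime p ≡ 3 (mod 4) appears to even power.
All primes ≡ 3 (mod 4) appear to even power.
Search a = 0, 1, 2, … for 4432 - a² a perfect square: first hit at a = 36: 4432 - 1296 = 3136 = 56².
4432 = 36² + 56² = 1296 + 3136 ✓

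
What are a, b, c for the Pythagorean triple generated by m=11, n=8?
(57, 176, 185)

Euclid's formula: a = m² - n², b = 2mn, c = m² + n²
m = 11, n = 8
a = 11² - 8² = 121 - 64 = 57
b = 2 × 11 × 8 = 176
c = 11² + 8² = 121 + 64 = 185
Verification: 57² + 176² = 3249 + 30976 = 34225 = 185² ✓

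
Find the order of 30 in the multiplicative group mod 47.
46

47 is prime, so ord(30) divides φ(47) = 46.
Divisors of 46: 1, 2, 23, 46.
Repeated squaring: 30^1 ≡ 30, 30^2 ≡ 7, 30^4 ≡ 2, 30^8 ≡ 4, 30^16 ≡ 16, 30^32 ≡ 21 (mod 47).
Test 30^d mod 47 for each divisor d in increasing order:
30^1 ≡ 30
30^2 ≡ 7
30^23 = 30^16·30^4·30^2·30^1 ≡ 46
30^46 = 30^32·30^8·30^4·30^2 ≡ 1  ← first divisor giving 1
The order is 46.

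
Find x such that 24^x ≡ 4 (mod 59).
46

Baby-step giant-step with step n = ⌈√59⌉ = 8.
Baby steps 24^j mod 59 (j:value) for j=0..7: 0:1, 1:24, 2:45, 3:18, 4:19, 5:43, 6:29, 7:47.
Giant-step multiplier: 24^(-8) ≡ 24^(58-8) = 24^50 ≡ 17 (mod 59).
Giant steps γ_i = 4·17^i mod 59: γ_0=4, γ_1=9, γ_2=35, γ_3=5, γ_4=26, γ_5=29 (in table at j=6).
x = i·n + j = 5·8 + 6 = 46.
Check: 24^46 ≡ 4 (mod 59).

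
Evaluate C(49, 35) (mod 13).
4

Using Lucas' theorem:
Write n=49 and k=35 in base 13:
n in base 13: [3, 10]
k in base 13: [2, 9]
C(49,35) mod 13 = ∏ C(n_i, k_i) mod 13
Digit binomials (mod 13): C(3,2) = 3; C(10,9) = 10
Product: 3 × 10 = 30 ≡ 4 (mod 13)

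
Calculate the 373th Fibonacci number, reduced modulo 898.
787

Matrix identity: Q^n = [[F_(n+1), F_n], [F_n, F_(n-1)]] with Q = [[1,1],[1,0]].
n = 373 = 101110101₂. Square-and-multiply, entries mod 898:
Q^1 = [[1,1],[1,0]]
Q^2 = (Q^1)² = [[2,1],[1,1]]
Q^5 = (Q^2)²·Q = [[8,5],[5,3]]
Q^11 = (Q^5)²·Q = [[144,89],[89,55]]
Q^23 = (Q^11)²·Q = [[570,819],[819,649]]
Q^46 = (Q^23)² = [[677,683],[683,892]]
Q^93 = (Q^46)²·Q = [[191,776],[776,313]]
Q^186 = (Q^93)² = [[179,474],[474,603]]
Q^373 = (Q^186)²·Q = [[581,787],[787,692]]
F_373 mod 898 = Q^373[0][1] = 787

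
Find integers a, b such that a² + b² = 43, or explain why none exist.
Not possible

Factorization: 43 = 43
By Fermat: n is sum of two squares iff every prime p ≡ 3 (mod 4) appears to even power.
Prime(s) ≡ 3 (mod 4) with odd exponent: [(43, 1)]
Therefore 43 cannot be expressed as a² + b².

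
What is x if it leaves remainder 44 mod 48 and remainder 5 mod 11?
236

Using Chinese Remainder Theorem:
M = 48 × 11 = 528
M1 = 11, M2 = 48
y1 = 11^(-1) mod 48 = 35
y2 = 48^(-1) mod 11 = 3
x = (44×11×35 + 5×48×3) mod 528 = 236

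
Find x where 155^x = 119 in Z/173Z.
100

Baby-step giant-step with step n = ⌈√173⌉ = 14.
Baby steps 155^j mod 173 (j:value) for j=0..13: 0:1, 1:155, 2:151, 3:50, 4:138, 5:111, 6:78, 7:153, 8:14, 9:94, 10:38, 11:8, 12:29, 13:170.
Giant-step multiplier: 155^(-14) ≡ 155^(172-14) = 155^158 ≡ 157 (mod 173).
Giant steps γ_i = 119·157^i mod 173: γ_0=119, γ_1=172, γ_2=16, γ_3=90, γ_4=117, γ_5=31, γ_6=23, γ_7=151 (in table at j=2).
x = i·n + j = 7·14 + 2 = 100.
Check: 155^100 ≡ 119 (mod 173).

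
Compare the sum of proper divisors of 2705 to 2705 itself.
deficient

Proper divisors of 2705: sum = 1 + 5 + 541 = 547
Since 547 < 2705, 2705 is deficient.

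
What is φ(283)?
282

283 = 283
φ(n) = n × ∏(1 - 1/p) for each prime p dividing n
φ(283) = 283 × (1 - 1/283) = 282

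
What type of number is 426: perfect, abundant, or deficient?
abundant

Proper divisors of 426: sum = 1 + 2 + 3 + 6 + 71 + 142 + 213 = 438
Since 438 > 426, 426 is abundant.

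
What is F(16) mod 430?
127

Matrix identity: Q^n = [[F_(n+1), F_n], [F_n, F_(n-1)]] with Q = [[1,1],[1,0]].
n = 16 = 10000₂. Square-and-multiply, entries mod 430:
Q^1 = [[1,1],[1,0]]
Q^2 = (Q^1)² = [[2,1],[1,1]]
Q^4 = (Q^2)² = [[5,3],[3,2]]
Q^8 = (Q^4)² = [[34,21],[21,13]]
Q^16 = (Q^8)² = [[307,127],[127,180]]
F_16 mod 430 = Q^16[0][1] = 127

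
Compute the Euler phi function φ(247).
216

247 = 13 × 19
φ(n) = n × ∏(1 - 1/p) for each prime p dividing n
φ(247) = 247 × (1 - 1/13) × (1 - 1/19) = 216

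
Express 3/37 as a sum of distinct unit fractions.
1/13 + 1/241 + 1/115921

Greedy algorithm:
3/37: ceiling(37/3) = 13, use 1/13
2/481: ceiling(481/2) = 241, use 1/241
1/115921: ceiling(115921/1) = 115921, use 1/115921
Result: 3/37 = 1/13 + 1/241 + 1/115921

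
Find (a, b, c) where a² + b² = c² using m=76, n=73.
(447, 11096, 11105)

Euclid's formula: a = m² - n², b = 2mn, c = m² + n²
m = 76, n = 73
a = 76² - 73² = 5776 - 5329 = 447
b = 2 × 76 × 73 = 11096
c = 76² + 73² = 5776 + 5329 = 11105
Verification: 447² + 11096² = 199809 + 123121216 = 123321025 = 11105² ✓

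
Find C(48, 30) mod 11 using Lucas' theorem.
0

Using Lucas' theorem:
Write n=48 and k=30 in base 11:
n in base 11: [4, 4]
k in base 11: [2, 8]
C(48,30) mod 11 = ∏ C(n_i, k_i) mod 11
Digit binomials (mod 11): C(4,2) = 6; C(4,8) = 0 (k_i > n_i)
Product: 6 × 0 = 0 ≡ 0 (mod 11)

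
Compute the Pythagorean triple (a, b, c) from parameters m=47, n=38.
(765, 3572, 3653)

Euclid's formula: a = m² - n², b = 2mn, c = m² + n²
m = 47, n = 38
a = 47² - 38² = 2209 - 1444 = 765
b = 2 × 47 × 38 = 3572
c = 47² + 38² = 2209 + 1444 = 3653
Verification: 765² + 3572² = 585225 + 12759184 = 13344409 = 3653² ✓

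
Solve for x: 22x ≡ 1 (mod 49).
29

gcd(22, 49) = 1, so the inverse exists.
Extended Euclidean algorithm on (49, 22):
49 = 2 × 22 + 5  ⟹  5 = (1)·49 + (-2)·22
22 = 4 × 5 + 2  ⟹  2 = (-4)·49 + (9)·22
5 = 2 × 2 + 1  ⟹  1 = (9)·49 + (-20)·22
So (-20)·22 ≡ 1 (mod 49), i.e. 22^(-1) ≡ -20 ≡ 29 (mod 49).
Check: 22 × 29 = 638 ≡ 1 (mod 49)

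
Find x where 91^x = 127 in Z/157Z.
82

Baby-step giant-step with step n = ⌈√157⌉ = 13.
Baby steps 91^j mod 157 (j:value) for j=0..12: 0:1, 1:91, 2:117, 3:128, 4:30, 5:61, 6:56, 7:72, 8:115, 9:103, 10:110, 11:119, 12:153.
Giant-step multiplier: 91^(-13) ≡ 91^(156-13) = 91^143 ≡ 135 (mod 157).
Giant steps γ_i = 127·135^i mod 157: γ_0=127, γ_1=32, γ_2=81, γ_3=102, γ_4=111, γ_5=70, γ_6=30 (in table at j=4).
x = i·n + j = 6·13 + 4 = 82.
Check: 91^82 ≡ 127 (mod 157).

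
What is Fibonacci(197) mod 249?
44

Matrix identity: Q^n = [[F_(n+1), F_n], [F_n, F_(n-1)]] with Q = [[1,1],[1,0]].
n = 197 = 11000101₂. Square-and-multiply, entries mod 249:
Q^1 = [[1,1],[1,0]]
Q^3 = (Q^1)²·Q = [[3,2],[2,1]]
Q^6 = (Q^3)² = [[13,8],[8,5]]
Q^12 = (Q^6)² = [[233,144],[144,89]]
Q^24 = (Q^12)² = [[76,54],[54,22]]
Q^49 = (Q^24)²·Q = [[40,226],[226,63]]
Q^98 = (Q^49)² = [[137,121],[121,16]]
Q^197 = (Q^98)²·Q = [[131,44],[44,87]]
F_197 mod 249 = Q^197[0][1] = 44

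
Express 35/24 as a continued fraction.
[1; 2, 5, 2]

Euclidean algorithm steps:
35 = 1 × 24 + 11
24 = 2 × 11 + 2
11 = 5 × 2 + 1
2 = 2 × 1 + 0
Continued fraction: [1; 2, 5, 2]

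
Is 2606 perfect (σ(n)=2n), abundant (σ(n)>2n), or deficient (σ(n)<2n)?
deficient

Proper divisors of 2606: sum = 1 + 2 + 1303 = 1306
Since 1306 < 2606, 2606 is deficient.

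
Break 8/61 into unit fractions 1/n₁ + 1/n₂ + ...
1/8 + 1/163 + 1/79544

Greedy algorithm:
8/61: ceiling(61/8) = 8, use 1/8
3/488: ceiling(488/3) = 163, use 1/163
1/79544: ceiling(79544/1) = 79544, use 1/79544
Result: 8/61 = 1/8 + 1/163 + 1/79544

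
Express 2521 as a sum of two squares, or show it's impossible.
35² + 36² (a=35, b=36)

Factorization: 2521 = 2521
By Fermat: n is sum of two squares iff every prime p ≡ 3 (mod 4) appears to even power.
All primes ≡ 3 (mod 4) appear to even power.
Search a = 0, 1, 2, … for 2521 - a² a perfect square: first hit at a = 35: 2521 - 1225 = 1296 = 36².
2521 = 35² + 36² = 1225 + 1296 ✓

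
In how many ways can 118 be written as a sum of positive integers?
1482074143

p(n) counts ways to write n as a sum of positive integers (order ignored).
Euler's pentagonal recurrence: p(k) = p(k-1) + p(k-2) - p(k-5) - p(k-7) + p(k-12) + p(k-15) - ... (offsets j(3j∓1)/2, signs ++--, p(0)=1, p(<0)=0).
DP table for k = 0..117: p(0)=1, p(1)=1, p(2)=2, p(3)=3, p(4)=5, p(5)=7, p(6)=11, p(7)=15, p(8)=22, p(9)=30, p(10)=42, p(11)=56, p(12)=77, p(13)=101, p(14)=135, p(15)=176, p(16)=231, p(17)=297, p(18)=385, p(19)=490, p(20)=627, p(21)=792, p(22)=1002, p(23)=1255, p(24)=1575, p(25)=1958, p(26)=2436, p(27)=3010, p(28)=3718, p(29)=4565, p(30)=5604, p(31)=6842, p(32)=8349, p(33)=10143, p(34)=12310, p(35)=14883, p(36)=17977, p(37)=21637, p(38)=26015, p(39)=31185, p(40)=37338, p(41)=44583, p(42)=53174, p(43)=63261, p(44)=75175, p(45)=89134, p(46)=105558, p(47)=124754, p(48)=147273, p(49)=173525, p(50)=204226, p(51)=239943, p(52)=281589, p(53)=329931, p(54)=386155, p(55)=451276, p(56)=526823, p(57)=614154, p(58)=715220, p(59)=831820, p(60)=966467, p(61)=1121505, p(62)=1300156, p(63)=1505499, p(64)=1741630, p(65)=2012558, p(66)=2323520, p(67)=2679689, p(68)=3087735, p(69)=3554345, p(70)=4087968, p(71)=4697205, p(72)=5392783, p(73)=6185689, p(74)=7089500, p(75)=8118264, p(76)=9289091, p(77)=10619863, p(78)=12132164, p(79)=13848650, p(80)=15796476, p(81)=18004327, p(82)=20506255, p(83)=23338469, p(84)=26543660, p(85)=30167357, p(86)=34262962, p(87)=38887673, p(88)=44108109, p(89)=49995925, p(90)=56634173, p(91)=64112359, p(92)=72533807, p(93)=82010177, p(94)=92669720, p(95)=104651419, p(96)=118114304, p(97)=133230930, p(98)=150198136, p(99)=169229875, p(100)=190569292, p(101)=214481126, p(102)=241265379, p(103)=271248950, p(104)=304801365, p(105)=342325709, p(106)=384276336, p(107)=431149389, p(108)=483502844, p(109)=541946240, p(110)=607163746, p(111)=679903203, p(112)=761002156, p(113)=851376628, p(114)=952050665, p(115)=1064144451, p(116)=1188908248, p(117)=1327710076.
Final step: p(118) = p(117) + p(116) - p(113) - p(111) + p(106) + p(103) - p(96) - p(92) + p(83) + p(78) - p(67) - p(61) + p(48) + p(41) - p(26) - p(18) + p(1)
= 1327710076 + 1188908248 - 851376628 - 679903203 + 384276336 + 271248950 - 118114304 - 72533807 + 23338469 + 12132164 - 2679689 - 1121505 + 147273 + 44583 - 2436 - 385 + 1
= 1482074143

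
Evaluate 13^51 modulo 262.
125

Repeated squaring. Binary of 51 = 110011.
13^1 ≡ 13 (mod 262); 13^2 ≡ 169 (mod 262); 13^4 ≡ 3 (mod 262); 13^8 ≡ 9 (mod 262); 13^16 ≡ 81 (mod 262); 13^32 ≡ 11 (mod 262)
13^51 = 13^1 × 13^2 × 13^16 × 13^32 ≡ 125 (mod 262)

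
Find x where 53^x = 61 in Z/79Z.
33

Baby-step giant-step with step n = ⌈√79⌉ = 9.
Baby steps 53^j mod 79 (j:value) for j=0..8: 0:1, 1:53, 2:44, 3:41, 4:40, 5:66, 6:22, 7:60, 8:20.
Giant-step multiplier: 53^(-9) ≡ 53^(78-9) = 53^69 ≡ 12 (mod 79).
Giant steps γ_i = 61·12^i mod 79: γ_0=61, γ_1=21, γ_2=15, γ_3=22 (in table at j=6).
x = i·n + j = 3·9 + 6 = 33.
Check: 53^33 ≡ 61 (mod 79).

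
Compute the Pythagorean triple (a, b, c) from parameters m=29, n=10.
(741, 580, 941)

Euclid's formula: a = m² - n², b = 2mn, c = m² + n²
m = 29, n = 10
a = 29² - 10² = 841 - 100 = 741
b = 2 × 29 × 10 = 580
c = 29² + 10² = 841 + 100 = 941
Verification: 741² + 580² = 549081 + 336400 = 885481 = 941² ✓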